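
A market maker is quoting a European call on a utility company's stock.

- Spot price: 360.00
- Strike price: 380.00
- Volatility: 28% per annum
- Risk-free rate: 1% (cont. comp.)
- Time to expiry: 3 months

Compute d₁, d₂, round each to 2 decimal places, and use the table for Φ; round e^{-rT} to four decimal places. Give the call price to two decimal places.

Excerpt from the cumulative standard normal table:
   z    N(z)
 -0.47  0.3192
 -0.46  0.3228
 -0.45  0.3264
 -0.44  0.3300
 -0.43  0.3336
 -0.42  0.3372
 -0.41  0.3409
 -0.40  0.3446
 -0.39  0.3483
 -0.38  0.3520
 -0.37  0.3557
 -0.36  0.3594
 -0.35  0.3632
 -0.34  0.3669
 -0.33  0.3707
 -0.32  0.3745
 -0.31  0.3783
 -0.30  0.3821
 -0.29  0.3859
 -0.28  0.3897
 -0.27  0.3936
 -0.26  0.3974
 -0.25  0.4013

σ√T = 0.28 × 0.5000 = 0.1400
d₁ = [ln(360/380) + (0.01 + ½·0.28²)·0.25] / (σ√T) = (-0.0541 + 0.0123) / 0.1400 = -0.2983 which rounds to -0.30
d₂ = -0.2983 − 0.1400 = -0.4383 which rounds to -0.44
exp(−rT) = exp(−0.01·0.25) = 0.9975
N(d₁) = N(-0.30) = 0.3821;  N(d₂) = N(-0.44) = 0.3300
C = 360·0.3821 − 380·0.9975·0.3300 = 137.5560 − 125.0865 = 12.4695

12.47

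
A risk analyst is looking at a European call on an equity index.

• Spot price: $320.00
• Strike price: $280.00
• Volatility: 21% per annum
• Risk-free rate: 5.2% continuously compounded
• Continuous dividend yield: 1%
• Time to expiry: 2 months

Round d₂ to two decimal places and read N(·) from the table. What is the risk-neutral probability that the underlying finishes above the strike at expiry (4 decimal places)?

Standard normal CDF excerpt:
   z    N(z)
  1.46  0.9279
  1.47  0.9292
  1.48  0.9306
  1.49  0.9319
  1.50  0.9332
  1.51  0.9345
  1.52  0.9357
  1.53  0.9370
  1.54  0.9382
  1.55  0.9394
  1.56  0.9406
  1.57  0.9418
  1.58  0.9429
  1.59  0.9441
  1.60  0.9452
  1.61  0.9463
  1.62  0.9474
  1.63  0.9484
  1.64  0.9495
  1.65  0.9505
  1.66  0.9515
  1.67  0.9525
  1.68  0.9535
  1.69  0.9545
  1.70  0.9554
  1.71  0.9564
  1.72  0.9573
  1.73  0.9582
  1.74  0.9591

σ√T = 0.21 × 0.4082 = 0.0857
d₁ = [ln(320/280) + (0.052 − 0.01 + 0.21²/2)·0.1667] / 0.0857 = [0.1335 + 0.0107] / 0.0857 = 1.6821 → 1.68
d₂ = d₁ − σ√T = 1.6821 − 0.0857 = 1.5963 → 1.60
Risk-neutral Pr[S_T > K] = N(d₂) = N(1.60) = 0.9452

0.9452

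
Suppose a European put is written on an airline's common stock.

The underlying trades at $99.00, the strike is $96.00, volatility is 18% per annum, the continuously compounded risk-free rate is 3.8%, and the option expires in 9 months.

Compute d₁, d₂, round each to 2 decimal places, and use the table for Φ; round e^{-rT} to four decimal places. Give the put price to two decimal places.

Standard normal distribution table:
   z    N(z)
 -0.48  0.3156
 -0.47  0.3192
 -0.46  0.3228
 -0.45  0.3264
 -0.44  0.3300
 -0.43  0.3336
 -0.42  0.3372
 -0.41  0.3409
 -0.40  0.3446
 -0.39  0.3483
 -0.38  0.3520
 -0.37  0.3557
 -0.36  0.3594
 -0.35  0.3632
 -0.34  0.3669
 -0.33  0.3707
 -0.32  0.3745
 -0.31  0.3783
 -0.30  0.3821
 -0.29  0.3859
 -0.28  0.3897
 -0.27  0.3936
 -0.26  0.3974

$3.69

σ√T = 0.18 × 0.8660 = 0.1559
ln(S/K) + (r + σ²/2)T = ln(99/96) + (0.038 + 0.18²/2)·0.75 = 0.0308 + 0.0406 = 0.0714
d₁ = 0.0714 / 0.1559 = 0.4582 which rounds to 0.46
d₂ = d₁ − σ√T = 0.4582 − 0.1559 = 0.3023 which rounds to 0.30
exp(−rT) = exp(−0.038·0.75) = 0.9719
N(−d₂) = N(-0.30) = 0.3821;  N(−d₁) = N(-0.46) = 0.3228
P = 96·0.9719·0.3821 − 99·0.3228 = 35.6508 − 31.9572 = 3.6936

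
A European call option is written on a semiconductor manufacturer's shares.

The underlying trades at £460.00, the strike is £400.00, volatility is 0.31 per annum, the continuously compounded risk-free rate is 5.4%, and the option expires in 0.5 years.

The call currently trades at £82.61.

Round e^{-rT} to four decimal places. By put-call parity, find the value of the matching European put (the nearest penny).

£11.97

e^(−rT) = e^(−0.054·0.5) = 0.9734
Put-call parity: C − P = S − K·e^(−rT) = 460 − 400·0.9734 = 460 − 389.3600 = 70.6400
P = C − (C − P) = 82.61 − (70.6400) = 11.9700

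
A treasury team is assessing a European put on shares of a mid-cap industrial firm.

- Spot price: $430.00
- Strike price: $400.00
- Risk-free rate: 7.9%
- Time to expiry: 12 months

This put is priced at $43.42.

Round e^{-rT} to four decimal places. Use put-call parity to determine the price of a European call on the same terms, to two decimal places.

$103.82

exp(−rT) = exp(−0.079·1) = 0.9240
Put-call parity: C − P = S − K·e^(−rT) = 430 − 400·0.9240 = 430 − 369.6000 = 60.4000
C = P + (C − P) = 43.42 + (60.4000) = 103.8200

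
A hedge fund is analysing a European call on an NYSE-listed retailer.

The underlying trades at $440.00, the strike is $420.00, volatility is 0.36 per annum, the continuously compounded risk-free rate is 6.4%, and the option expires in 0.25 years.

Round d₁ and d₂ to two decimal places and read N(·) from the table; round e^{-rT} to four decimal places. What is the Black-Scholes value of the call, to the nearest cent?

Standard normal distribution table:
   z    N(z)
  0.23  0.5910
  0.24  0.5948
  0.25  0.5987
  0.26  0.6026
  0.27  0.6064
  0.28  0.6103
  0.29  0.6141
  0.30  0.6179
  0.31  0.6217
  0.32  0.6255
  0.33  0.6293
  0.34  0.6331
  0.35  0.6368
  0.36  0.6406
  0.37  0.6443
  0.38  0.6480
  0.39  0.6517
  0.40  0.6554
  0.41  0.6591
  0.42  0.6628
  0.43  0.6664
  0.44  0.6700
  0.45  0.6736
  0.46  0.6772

σ√T = 0.36·√0.25 = 0.1800
d₁ = [ln(440/420) + (0.064 + 0.36²/2)·0.25] / 0.1800 = [0.0465 + 0.0322] / 0.1800 = 0.4373 ⇒ 0.44
d₂ = d₁ − σ√T = 0.4373 − 0.1800 = 0.2573 ⇒ 0.26
e^(−rT) = e^(−0.064·0.25) = 0.9841
C = 440·N(0.44) − 420·0.9841·N(0.26) = 440·0.6700 − 420·0.9841·0.6026 = 294.8000 − 249.0678 = 45.7322

$45.73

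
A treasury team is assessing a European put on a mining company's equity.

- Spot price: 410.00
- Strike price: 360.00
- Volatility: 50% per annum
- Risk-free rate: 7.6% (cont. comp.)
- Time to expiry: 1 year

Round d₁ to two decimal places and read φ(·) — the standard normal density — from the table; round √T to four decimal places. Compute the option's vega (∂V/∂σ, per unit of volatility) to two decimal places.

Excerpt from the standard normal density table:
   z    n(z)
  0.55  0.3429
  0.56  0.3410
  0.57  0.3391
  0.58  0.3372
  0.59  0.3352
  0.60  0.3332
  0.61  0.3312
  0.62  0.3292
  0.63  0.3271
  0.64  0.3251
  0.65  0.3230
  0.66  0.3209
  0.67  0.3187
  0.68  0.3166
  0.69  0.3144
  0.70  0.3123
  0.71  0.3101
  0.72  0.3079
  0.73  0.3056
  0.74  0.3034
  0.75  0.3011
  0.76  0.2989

T = 1;  σ√T = 0.5000
ln(S/K) + (r + σ²/2)T = ln(410/360) + (0.076 + 0.5²/2)·1 = 0.1301 + 0.2010 = 0.3311
d₁ = 0.3311 / 0.5000 = 0.6621 which rounds to 0.66
√T = √1 = 1.0000
φ(d₁) = φ(0.66) = 0.3209
vega = S·φ(d₁)·√T = 410·0.3209·1.0000 = 131.5690

131.57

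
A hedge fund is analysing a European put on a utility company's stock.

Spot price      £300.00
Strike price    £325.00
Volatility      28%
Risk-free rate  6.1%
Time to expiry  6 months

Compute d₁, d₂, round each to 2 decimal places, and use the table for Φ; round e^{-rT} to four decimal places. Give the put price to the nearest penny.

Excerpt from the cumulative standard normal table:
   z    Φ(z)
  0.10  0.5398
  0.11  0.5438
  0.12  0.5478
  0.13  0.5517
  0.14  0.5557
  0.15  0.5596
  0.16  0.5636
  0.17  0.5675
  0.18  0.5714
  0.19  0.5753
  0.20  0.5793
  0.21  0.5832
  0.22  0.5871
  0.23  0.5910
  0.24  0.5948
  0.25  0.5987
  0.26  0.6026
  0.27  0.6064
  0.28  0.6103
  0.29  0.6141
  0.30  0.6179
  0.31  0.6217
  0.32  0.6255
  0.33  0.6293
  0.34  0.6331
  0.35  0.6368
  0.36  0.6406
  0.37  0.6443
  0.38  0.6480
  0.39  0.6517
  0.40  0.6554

σ√T = 0.28·√0.5 = 0.1980
d₁ = [ln(300/325) + (0.061 + 0.28²/2)·0.5] / 0.1980 = [-0.0800 + 0.0501] / 0.1980 = -0.1512 ≈ -0.15
d₂ = d₁ − σ√T = -0.1512 − 0.1980 = -0.3492 ≈ -0.35
exp(−rT) = exp(−0.061·0.5) = 0.9700
N(−d₂) = N(0.35) = 0.6368;  N(−d₁) = N(0.15) = 0.5596
P = 325·0.9700·0.6368 − 300·0.5596 = 200.7512 − 167.8800 = 32.8712

£32.87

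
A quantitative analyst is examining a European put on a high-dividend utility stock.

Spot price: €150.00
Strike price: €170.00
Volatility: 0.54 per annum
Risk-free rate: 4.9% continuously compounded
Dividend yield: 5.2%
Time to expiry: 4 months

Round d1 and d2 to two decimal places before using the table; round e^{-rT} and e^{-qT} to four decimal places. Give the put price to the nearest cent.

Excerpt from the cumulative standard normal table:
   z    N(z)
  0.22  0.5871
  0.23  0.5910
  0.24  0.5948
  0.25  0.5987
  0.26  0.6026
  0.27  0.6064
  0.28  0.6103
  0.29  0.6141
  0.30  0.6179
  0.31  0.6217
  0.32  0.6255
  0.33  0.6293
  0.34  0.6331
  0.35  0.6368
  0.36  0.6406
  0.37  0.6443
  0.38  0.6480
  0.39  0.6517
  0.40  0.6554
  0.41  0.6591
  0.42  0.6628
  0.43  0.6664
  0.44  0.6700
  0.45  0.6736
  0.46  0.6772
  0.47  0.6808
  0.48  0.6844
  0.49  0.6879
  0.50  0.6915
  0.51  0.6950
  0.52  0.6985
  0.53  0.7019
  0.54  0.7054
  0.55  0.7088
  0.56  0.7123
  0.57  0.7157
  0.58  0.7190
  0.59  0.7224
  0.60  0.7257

€30.87

σ√T = 0.54·√0.3333 = 0.3118
d₁ = [ln(150/170) + (0.049 − 0.052 + ½·0.54²)·0.3333] / (σ√T) = (-0.1252 + 0.0476) / 0.3118 = -0.2488 ⇒ -0.25
d₂ = -0.2488 − 0.3118 = -0.5606 ⇒ -0.56
e^(−qT) = e^(−0.052·0.3333) = 0.9828;  e^(−rT) = e^(−0.049·0.3333) = 0.9838
N(−d₂) = N(0.56) = 0.7123;  N(−d₁) = N(0.25) = 0.5987
P = 170·0.9838·0.7123 − 150·0.9828·0.5987 = 119.1293 − 88.2604 = 30.8690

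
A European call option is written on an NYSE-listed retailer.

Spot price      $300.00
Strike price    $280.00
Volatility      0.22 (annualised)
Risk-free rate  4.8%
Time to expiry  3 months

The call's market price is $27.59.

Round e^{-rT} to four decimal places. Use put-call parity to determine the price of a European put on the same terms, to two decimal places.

$4.26

e^(−rT) = e^(−0.048·0.25) = 0.9881
Put-call parity: C − P = S − K·e^(−rT) = 300 − 280·0.9881 = 300 − 276.6680 = 23.3320
P = C − (C − P) = 27.59 − (23.3320) = 4.2580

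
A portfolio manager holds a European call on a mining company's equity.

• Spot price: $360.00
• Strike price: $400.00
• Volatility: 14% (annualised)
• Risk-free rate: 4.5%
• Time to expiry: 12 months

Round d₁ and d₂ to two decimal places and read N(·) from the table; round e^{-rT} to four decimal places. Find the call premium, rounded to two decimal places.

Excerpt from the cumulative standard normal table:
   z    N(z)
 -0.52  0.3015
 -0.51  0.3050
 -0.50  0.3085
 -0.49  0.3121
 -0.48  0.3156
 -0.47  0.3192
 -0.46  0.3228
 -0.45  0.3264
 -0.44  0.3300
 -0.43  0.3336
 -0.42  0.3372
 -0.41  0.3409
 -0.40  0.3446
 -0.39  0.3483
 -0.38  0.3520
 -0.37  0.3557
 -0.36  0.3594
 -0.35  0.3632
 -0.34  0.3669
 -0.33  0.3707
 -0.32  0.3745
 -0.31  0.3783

σ√T = 0.14 × 1.0000 = 0.1400
d₁ = [ln(360/400) + (0.045 + 0.14²/2)·1] / 0.1400 = [-0.1054 + 0.0548] / 0.1400 = -0.3611 ≈ -0.36
d₂ = d₁ − σ√T = -0.3611 − 0.1400 = -0.5011 ≈ -0.50
e^(−rT) = e^(−0.045·1) = 0.9560
C = 360·N(-0.36) − 400·0.9560·N(-0.50) = 360·0.3594 − 400·0.9560·0.3085 = 129.3840 − 117.9704 = 11.4136

$11.41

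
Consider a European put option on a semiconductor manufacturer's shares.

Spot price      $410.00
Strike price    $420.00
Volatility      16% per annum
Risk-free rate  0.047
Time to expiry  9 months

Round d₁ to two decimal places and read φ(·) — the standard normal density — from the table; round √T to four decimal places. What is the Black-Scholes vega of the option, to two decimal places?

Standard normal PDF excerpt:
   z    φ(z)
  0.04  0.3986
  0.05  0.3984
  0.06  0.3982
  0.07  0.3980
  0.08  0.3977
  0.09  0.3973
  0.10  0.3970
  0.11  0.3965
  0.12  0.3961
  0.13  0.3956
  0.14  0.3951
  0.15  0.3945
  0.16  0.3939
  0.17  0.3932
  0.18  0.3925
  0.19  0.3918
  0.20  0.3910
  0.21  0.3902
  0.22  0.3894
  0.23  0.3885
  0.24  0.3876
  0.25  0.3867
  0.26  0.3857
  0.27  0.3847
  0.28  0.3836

σ√T = 0.16·√0.75 = 0.1386
d₁ = [ln(410/420) + (0.047 + 0.16²/2)·0.75] / 0.1386 = [-0.0241 + 0.0449] / 0.1386 = 0.1498 ≈ 0.15
√T = √0.75 = 0.8660
φ(d₁) = φ(0.15) = 0.3945
vega = S·φ(d₁)·√T = 410·0.3945·0.8660 = 140.0712
(Vega is the same for a European call and put with the same parameters.)

140.07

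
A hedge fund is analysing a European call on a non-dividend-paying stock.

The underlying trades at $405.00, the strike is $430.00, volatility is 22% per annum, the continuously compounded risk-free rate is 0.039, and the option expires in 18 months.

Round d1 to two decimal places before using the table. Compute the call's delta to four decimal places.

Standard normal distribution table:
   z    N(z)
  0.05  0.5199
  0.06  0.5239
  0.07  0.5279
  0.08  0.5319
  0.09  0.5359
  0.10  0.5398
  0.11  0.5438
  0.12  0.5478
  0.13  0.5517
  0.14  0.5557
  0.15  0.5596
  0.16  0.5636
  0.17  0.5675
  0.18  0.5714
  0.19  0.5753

0.5517

T = 1.5;  σ√T = 0.2694
d₁ = [ln(405/430) + (0.039 + 0.22²/2)·1.5] / 0.2694 = [-0.0599 + 0.0948] / 0.2694 = 0.1295 → 0.13
N(d₁) = N(0.13) = 0.5517
Δ_call = N(d₁) = 0.5517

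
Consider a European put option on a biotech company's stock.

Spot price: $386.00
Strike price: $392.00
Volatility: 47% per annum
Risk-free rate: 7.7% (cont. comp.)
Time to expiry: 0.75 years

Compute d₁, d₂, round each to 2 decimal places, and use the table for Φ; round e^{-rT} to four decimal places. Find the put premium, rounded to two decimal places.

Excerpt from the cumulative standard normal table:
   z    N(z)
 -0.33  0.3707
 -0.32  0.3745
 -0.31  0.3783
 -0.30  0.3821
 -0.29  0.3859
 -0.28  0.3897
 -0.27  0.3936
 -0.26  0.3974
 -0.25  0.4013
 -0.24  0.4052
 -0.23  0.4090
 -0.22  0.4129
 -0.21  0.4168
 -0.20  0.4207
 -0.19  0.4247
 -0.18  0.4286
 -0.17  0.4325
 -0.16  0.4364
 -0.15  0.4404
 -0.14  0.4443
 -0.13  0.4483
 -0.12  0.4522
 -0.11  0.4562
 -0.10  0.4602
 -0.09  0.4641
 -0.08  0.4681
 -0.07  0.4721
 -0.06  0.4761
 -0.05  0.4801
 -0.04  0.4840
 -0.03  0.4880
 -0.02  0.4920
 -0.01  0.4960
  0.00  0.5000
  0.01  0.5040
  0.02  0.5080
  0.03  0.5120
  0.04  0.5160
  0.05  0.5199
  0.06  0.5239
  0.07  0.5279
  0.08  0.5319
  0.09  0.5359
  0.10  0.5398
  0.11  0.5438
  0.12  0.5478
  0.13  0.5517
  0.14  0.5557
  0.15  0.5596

σ√T = 0.47 × 0.8660 = 0.4070
ln(S/K) + (r + σ²/2)T = ln(386/392) + (0.077 + 0.47²/2)·0.75 = -0.0154 + 0.1406 = 0.1252
d₁ = 0.1252 / 0.4070 = 0.3075 which rounds to 0.31
d₂ = d₁ − σ√T = 0.3075 − 0.4070 = -0.0995 which rounds to -0.10
exp(−rT) = exp(−0.077·0.75) = 0.9439
N(−d₂) = N(0.10) = 0.5398;  N(−d₁) = N(-0.31) = 0.3783
P = 392·0.9439·0.5398 − 386·0.3783 = 199.7308 − 146.0238 = 53.7070

$53.71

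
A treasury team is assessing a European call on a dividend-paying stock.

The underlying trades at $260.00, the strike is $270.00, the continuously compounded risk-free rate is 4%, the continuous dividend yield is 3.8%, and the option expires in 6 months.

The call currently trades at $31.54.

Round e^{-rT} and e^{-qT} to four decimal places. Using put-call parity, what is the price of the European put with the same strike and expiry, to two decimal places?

e^(−qT) = e^(−0.038·0.5) = 0.9812;  e^(−rT) = e^(−0.04·0.5) = 0.9802
Put-call parity: C − P = S·e^(−qT) − K·e^(−rT) = 260·0.9812 − 270·0.9802 = 255.1120 − 264.6540 = -9.5420
P = C − (C − P) = 31.54 − (-9.5420) = 41.0820

$41.08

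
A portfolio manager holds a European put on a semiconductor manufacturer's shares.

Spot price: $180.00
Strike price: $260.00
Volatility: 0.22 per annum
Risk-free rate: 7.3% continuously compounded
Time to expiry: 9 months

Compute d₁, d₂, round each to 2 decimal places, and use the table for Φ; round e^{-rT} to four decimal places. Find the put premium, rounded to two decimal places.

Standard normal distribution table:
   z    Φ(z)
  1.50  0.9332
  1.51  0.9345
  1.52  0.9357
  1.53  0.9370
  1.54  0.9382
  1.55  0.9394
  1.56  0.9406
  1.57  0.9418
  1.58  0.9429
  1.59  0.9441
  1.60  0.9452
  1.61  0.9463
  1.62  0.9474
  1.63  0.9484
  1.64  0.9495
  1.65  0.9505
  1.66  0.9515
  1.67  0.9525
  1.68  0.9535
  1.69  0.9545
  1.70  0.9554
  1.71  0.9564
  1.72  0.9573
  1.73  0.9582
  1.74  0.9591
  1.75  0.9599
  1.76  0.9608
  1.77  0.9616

$66.98

T = 0.75;  σ√T = 0.1905
d₁ = [ln(180/260) + (0.073 + 0.22²/2)·0.75] / 0.1905 = [-0.3677 + 0.0729] / 0.1905 = -1.5474 ⇒ -1.55
d₂ = d₁ − σ√T = -1.5474 − 0.1905 = -1.7380 ⇒ -1.74
exp(−rT) = exp(−0.073·0.75) = 0.9467
N(−d₂) = N(1.74) = 0.9591;  N(−d₁) = N(1.55) = 0.9394
P = 260·0.9467·0.9591 − 180·0.9394 = 236.0748 − 169.0920 = 66.9828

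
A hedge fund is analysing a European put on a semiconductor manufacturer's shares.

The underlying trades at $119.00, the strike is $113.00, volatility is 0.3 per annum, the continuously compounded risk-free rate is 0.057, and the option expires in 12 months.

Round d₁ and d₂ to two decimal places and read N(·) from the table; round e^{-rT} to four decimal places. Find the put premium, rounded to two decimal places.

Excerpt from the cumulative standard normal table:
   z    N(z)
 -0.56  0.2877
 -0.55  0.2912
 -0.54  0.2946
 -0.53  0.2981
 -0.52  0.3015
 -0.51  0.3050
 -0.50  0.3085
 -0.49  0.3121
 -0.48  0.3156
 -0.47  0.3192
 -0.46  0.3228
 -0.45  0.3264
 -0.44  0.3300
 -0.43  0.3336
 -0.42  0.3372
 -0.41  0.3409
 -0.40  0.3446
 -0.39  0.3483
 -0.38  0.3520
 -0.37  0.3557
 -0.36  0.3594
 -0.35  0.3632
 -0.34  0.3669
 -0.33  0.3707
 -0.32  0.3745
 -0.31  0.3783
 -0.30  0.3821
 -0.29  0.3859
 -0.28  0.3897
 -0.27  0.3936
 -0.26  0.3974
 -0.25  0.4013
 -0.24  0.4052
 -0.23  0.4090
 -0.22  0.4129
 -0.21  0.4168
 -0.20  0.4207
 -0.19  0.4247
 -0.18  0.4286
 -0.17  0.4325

$8.19

T = 1;  σ√T = 0.3000
d₁ = [ln(119/113) + (0.057 + ½·0.3²)·1] / (σ√T) = (0.0517 + 0.1020) / 0.3000 = 0.5125 which rounds to 0.51
d₂ = 0.5125 − 0.3000 = 0.2125 which rounds to 0.21
e^(−rT) = e^(−0.057·1) = 0.9446
P = 113·0.9446·N(-0.21) − 119·N(-0.51) = 113·0.9446·0.4168 − 119·0.3050 = 44.4891 − 36.2950 = 8.1941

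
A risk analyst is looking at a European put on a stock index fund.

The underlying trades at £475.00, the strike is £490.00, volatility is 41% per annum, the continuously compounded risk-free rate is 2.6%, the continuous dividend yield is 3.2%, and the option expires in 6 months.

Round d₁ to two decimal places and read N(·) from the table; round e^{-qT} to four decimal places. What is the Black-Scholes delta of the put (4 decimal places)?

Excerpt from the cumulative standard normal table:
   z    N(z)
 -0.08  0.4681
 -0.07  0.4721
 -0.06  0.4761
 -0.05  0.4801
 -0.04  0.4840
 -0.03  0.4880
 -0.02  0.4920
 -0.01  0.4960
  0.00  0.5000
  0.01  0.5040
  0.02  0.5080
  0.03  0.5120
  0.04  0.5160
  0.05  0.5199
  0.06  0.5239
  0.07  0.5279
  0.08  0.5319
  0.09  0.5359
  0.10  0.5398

σ√T = 0.41·√0.5 = 0.2899
ln(S/K) + (r − q + σ²/2)T = ln(475/490) + (0.026 − 0.032 + 0.41²/2)·0.5 = -0.0311 + 0.0390 = 0.0079
d₁ = 0.0079 / 0.2899 = 0.0274 → 0.03
N(d₁) = N(0.03) = 0.5120
Δ_put = e^(−qT)·(N(d₁) − 1) = 0.9841·(0.5120 − 1) = -0.4802

-0.4802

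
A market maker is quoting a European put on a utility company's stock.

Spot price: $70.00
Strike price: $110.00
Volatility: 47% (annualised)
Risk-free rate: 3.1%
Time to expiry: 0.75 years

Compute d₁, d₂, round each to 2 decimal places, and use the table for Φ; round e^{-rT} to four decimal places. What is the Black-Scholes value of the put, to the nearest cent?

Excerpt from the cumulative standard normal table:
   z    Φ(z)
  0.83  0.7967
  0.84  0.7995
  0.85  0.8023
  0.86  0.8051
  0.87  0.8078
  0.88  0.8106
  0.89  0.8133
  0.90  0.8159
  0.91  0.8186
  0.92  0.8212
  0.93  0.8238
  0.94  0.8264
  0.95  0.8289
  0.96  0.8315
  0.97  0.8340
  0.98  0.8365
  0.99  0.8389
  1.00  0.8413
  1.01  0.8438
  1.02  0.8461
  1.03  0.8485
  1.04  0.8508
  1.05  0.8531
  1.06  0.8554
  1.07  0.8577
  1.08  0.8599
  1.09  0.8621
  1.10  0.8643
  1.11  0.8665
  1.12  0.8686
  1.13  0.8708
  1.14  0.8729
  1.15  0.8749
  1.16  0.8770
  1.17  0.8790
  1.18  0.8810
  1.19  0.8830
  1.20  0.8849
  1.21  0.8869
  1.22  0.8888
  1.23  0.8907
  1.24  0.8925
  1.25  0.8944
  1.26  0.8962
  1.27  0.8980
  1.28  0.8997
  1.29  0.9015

$40.15

σ√T = 0.47 × 0.8660 = 0.4070
ln(S/K) + (r + σ²/2)T = ln(70/110) + (0.031 + 0.47²/2)·0.75 = -0.4520 + 0.1061 = -0.3459
d₁ = -0.3459 / 0.4070 = -0.8498 → -0.85
d₂ = d₁ − σ√T = -0.8498 − 0.4070 = -1.2568 → -1.26
exp(−rT) = exp(−0.031·0.75) = 0.9770
P = 110·0.9770·N(1.26) − 70·N(0.85) = 110·0.9770·0.8962 − 70·0.8023 = 96.3146 − 56.1610 = 40.1536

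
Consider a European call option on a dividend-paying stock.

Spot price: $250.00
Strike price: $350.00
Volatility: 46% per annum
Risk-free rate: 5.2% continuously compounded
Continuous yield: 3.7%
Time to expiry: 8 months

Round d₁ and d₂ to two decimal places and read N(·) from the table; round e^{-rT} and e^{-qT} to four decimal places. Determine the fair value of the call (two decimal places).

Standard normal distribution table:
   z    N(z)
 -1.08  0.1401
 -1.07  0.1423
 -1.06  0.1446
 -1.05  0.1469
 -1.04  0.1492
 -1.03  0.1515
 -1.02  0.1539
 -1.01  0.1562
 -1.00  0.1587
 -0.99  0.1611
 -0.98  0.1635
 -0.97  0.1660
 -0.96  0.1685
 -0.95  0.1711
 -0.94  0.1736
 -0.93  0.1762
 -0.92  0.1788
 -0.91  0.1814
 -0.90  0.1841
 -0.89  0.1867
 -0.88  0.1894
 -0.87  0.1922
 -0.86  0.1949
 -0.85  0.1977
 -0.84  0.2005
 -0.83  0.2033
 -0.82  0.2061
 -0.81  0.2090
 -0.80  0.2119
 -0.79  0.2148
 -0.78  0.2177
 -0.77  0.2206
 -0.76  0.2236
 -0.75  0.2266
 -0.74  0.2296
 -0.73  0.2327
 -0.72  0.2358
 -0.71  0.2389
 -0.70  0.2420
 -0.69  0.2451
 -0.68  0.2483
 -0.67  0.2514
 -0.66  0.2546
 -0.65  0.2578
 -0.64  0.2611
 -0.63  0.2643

$11.68

σ√T = 0.46 × 0.8165 = 0.3756
d₁ = [ln(250/350) + (0.052 − 0.037 + 0.46²/2)·0.6667] / 0.3756 = [-0.3365 + 0.0805] / 0.3756 = -0.6814 → -0.68
d₂ = d₁ − σ√T = -0.6814 − 0.3756 = -1.0570 → -1.06
e^(−qT) = e^(−0.037·0.6667) = 0.9756;  e^(−rT) = e^(−0.052·0.6667) = 0.9659
N(d₁) = N(-0.68) = 0.2483;  N(d₂) = N(-1.06) = 0.1446
C = 250·0.9756·0.2483 − 350·0.9659·0.1446 = 60.5604 − 48.8842 = 11.6762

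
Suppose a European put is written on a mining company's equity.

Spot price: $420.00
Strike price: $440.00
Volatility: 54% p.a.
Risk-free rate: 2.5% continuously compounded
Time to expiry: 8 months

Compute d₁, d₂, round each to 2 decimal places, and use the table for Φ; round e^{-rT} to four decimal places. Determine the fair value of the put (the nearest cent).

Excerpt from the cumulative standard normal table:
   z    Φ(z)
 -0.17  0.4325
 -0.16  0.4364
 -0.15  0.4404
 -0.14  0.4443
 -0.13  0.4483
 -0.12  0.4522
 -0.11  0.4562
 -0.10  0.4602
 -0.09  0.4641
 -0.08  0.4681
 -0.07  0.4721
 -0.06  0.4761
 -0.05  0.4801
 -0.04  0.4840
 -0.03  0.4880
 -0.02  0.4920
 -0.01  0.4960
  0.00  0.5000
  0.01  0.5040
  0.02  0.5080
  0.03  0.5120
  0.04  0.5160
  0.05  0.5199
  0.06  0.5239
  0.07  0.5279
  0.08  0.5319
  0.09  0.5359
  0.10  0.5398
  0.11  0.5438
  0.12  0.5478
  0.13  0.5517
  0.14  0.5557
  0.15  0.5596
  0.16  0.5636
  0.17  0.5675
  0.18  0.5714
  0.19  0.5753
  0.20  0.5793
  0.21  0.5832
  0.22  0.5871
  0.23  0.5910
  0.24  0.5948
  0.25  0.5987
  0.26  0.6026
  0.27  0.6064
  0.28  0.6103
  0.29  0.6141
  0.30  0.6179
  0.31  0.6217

σ√T = 0.54·√0.6667 = 0.4409
d₁ = [ln(420/440) + (0.025 + 0.54²/2)·0.6667] / 0.4409 = [-0.0465 + 0.1139] / 0.4409 = 0.1527 → 0.15
d₂ = d₁ − σ√T = 0.1527 − 0.4409 = -0.2882 → -0.29
e^(−rT) = e^(−0.025·0.6667) = 0.9835
N(−d₂) = N(0.29) = 0.6141;  N(−d₁) = N(-0.15) = 0.4404
P = 440·0.9835·0.6141 − 420·0.4404 = 265.7456 − 184.9680 = 80.7776

$80.78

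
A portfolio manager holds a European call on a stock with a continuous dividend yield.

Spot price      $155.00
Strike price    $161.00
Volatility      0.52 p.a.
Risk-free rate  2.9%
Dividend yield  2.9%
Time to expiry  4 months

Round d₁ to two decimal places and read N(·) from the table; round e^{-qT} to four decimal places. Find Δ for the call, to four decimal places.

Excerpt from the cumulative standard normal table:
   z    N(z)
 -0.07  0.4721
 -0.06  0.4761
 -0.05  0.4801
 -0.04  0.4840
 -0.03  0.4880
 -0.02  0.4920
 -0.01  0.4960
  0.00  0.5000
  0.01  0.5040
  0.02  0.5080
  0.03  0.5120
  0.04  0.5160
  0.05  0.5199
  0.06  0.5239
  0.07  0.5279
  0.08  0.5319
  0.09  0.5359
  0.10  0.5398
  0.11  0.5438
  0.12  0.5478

σ√T = 0.52·√0.3333 = 0.3002
d₁ = [ln(155/161) + (0.029 − 0.029 + ½·0.52²)·0.3333] / (σ√T) = (-0.0380 + 0.0451) / 0.3002 = 0.0236 ≈ 0.02
N(d₁) = N(0.02) = 0.5080
Δ_call = e^(−qT)·N(d₁) = 0.9904·0.5080 = 0.5031

0.5031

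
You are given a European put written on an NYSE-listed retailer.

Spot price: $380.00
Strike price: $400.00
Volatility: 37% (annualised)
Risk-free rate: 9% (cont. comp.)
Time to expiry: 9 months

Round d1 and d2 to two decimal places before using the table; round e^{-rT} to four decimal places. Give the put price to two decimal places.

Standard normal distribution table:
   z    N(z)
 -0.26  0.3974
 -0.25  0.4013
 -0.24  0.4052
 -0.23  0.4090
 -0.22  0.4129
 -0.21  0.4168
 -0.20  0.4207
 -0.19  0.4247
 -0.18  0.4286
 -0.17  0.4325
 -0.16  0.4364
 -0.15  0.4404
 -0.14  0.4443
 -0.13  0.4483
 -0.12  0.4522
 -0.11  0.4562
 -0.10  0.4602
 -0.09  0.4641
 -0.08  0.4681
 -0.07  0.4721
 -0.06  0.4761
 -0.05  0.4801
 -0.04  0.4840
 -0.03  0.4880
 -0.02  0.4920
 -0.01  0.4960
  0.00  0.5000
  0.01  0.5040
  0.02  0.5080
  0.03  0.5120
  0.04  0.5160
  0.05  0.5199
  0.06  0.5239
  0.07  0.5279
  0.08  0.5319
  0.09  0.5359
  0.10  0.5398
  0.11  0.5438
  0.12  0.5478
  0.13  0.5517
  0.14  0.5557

T = 0.75;  σ√T = 0.3204
d₁ = [ln(380/400) + (0.09 + 0.37²/2)·0.75] / 0.3204 = [-0.0513 + 0.1188] / 0.3204 = 0.2108 ⇒ 0.21
d₂ = d₁ − σ√T = 0.2108 − 0.3204 = -0.1096 ⇒ -0.11
exp(−rT) = exp(−0.09·0.75) = 0.9347
P = 400·0.9347·N(0.11) − 380·N(-0.21) = 400·0.9347·0.5438 − 380·0.4168 = 203.3159 − 158.3840 = 44.9319

$44.93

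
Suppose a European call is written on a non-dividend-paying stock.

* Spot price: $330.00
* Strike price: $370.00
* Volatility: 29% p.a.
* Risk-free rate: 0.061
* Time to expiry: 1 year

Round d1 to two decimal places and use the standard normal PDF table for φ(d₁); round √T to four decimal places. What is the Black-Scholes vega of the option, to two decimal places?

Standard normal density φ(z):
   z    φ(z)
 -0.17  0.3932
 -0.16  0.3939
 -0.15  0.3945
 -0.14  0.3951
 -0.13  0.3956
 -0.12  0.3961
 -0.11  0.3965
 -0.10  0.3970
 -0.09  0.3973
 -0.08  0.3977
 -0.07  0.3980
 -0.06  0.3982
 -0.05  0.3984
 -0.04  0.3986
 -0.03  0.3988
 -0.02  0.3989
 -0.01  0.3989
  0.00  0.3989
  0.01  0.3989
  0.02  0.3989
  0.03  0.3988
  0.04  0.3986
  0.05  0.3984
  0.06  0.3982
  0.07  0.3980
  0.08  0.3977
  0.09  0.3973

131.54

T = 1;  σ√T = 0.2900
ln(S/K) + (r + σ²/2)T = ln(330/370) + (0.061 + 0.29²/2)·1 = -0.1144 + 0.1031 = -0.0114
d₁ = -0.0114 / 0.2900 = -0.0392 → -0.04
√T = √1 = 1.0000
φ(d₁) = φ(-0.04) = 0.3986
vega = S·φ(d₁)·√T = 330·0.3986·1.0000 = 131.5380
(The put has the same vega.)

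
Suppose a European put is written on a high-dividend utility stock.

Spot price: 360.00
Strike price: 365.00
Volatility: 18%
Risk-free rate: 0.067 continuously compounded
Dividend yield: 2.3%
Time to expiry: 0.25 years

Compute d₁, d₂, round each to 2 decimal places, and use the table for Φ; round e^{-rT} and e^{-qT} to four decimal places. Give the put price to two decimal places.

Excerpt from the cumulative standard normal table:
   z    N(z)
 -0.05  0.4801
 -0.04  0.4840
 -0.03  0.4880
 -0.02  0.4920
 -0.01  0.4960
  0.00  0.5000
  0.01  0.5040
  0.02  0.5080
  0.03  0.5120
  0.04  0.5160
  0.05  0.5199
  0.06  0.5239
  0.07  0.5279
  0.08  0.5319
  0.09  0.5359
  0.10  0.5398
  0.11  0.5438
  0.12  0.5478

13.38

σ√T = 0.18 × 0.5000 = 0.0900
ln(S/K) + (r − q + σ²/2)T = ln(360/365) + (0.067 − 0.023 + 0.18²/2)·0.25 = -0.0138 + 0.0151 = 0.0013
d₁ = 0.0013 / 0.0900 = 0.0140 ≈ 0.01
d₂ = d₁ − σ√T = 0.0140 − 0.0900 = -0.0760 ≈ -0.08
e^(−qT) = e^(−0.023·0.25) = 0.9943;  e^(−rT) = e^(−0.067·0.25) = 0.9834
N(−d₂) = N(0.08) = 0.5319;  N(−d₁) = N(-0.01) = 0.4960
P = 365·0.9834·0.5319 − 360·0.9943·0.4960 = 190.9207 − 177.5422 = 13.3785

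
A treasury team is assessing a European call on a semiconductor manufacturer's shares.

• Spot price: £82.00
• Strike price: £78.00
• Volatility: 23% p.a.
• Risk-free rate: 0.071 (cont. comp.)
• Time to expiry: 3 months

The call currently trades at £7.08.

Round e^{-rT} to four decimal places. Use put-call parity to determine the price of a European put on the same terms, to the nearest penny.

exp(−rT) = exp(−0.071·0.25) = 0.9824
Put-call parity: C − P = S − K·e^(−rT) = 82 − 78·0.9824 = 82 − 76.6272 = 5.3728
P = C − (C − P) = 7.08 − (5.3728) = 1.7072

£1.71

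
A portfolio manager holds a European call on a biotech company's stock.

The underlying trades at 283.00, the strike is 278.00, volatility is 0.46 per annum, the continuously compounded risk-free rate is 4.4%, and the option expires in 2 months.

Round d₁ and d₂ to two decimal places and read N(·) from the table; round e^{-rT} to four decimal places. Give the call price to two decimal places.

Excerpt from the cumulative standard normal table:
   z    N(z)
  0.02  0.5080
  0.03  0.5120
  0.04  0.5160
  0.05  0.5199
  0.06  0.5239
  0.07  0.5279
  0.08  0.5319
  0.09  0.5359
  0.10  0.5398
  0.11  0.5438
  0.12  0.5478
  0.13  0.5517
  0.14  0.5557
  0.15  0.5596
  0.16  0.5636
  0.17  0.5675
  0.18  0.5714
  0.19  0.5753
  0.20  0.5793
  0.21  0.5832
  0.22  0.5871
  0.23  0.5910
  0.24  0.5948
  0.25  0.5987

24.85

σ√T = 0.46·√0.1667 = 0.1878
d₁ = [ln(283/278) + (0.044 + 0.46²/2)·0.1667] / 0.1878 = [0.0178 + 0.0250] / 0.1878 = 0.2279 → 0.23
d₂ = d₁ − σ√T = 0.2279 − 0.1878 = 0.0401 → 0.04
e^(−rT) = e^(−0.044·0.1667) = 0.9927
N(d₁) = N(0.23) = 0.5910;  N(d₂) = N(0.04) = 0.5160
C = 283·0.5910 − 278·0.9927·0.5160 = 167.2530 − 142.4008 = 24.8522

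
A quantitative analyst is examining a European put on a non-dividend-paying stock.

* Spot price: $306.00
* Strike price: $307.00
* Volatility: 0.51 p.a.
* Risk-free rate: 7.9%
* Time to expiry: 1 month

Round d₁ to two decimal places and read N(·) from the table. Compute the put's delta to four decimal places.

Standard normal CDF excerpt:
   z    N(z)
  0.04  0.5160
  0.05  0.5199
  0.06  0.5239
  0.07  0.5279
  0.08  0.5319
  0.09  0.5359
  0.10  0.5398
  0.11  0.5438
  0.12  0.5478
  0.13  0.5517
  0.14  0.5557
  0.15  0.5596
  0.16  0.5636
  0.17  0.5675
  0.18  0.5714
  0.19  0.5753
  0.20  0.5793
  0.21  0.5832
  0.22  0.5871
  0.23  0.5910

-0.4602

σ√T = 0.51 × 0.2887 = 0.1472
d₁ = [ln(306/307) + (0.079 + 0.51²/2)·0.08333] / 0.1472 = [-0.0033 + 0.0174] / 0.1472 = 0.0962 ⇒ 0.10
N(d₁) = N(0.10) = 0.5398
Δ_put = N(d₁) − 1 = 0.5398 − 1 = -0.4602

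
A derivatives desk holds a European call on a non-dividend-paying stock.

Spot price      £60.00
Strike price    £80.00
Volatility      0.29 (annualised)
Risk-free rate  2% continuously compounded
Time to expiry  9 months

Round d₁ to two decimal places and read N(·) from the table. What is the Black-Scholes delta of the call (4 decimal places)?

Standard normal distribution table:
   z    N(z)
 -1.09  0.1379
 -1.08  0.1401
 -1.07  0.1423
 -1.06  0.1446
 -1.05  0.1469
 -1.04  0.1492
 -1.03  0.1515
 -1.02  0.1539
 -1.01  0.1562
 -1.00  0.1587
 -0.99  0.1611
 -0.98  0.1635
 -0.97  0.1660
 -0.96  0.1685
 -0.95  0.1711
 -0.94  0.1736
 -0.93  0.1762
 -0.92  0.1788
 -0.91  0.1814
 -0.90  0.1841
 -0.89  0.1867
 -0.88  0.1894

T = 0.75;  σ√T = 0.2511
d₁ = [ln(60/80) + (0.02 + 0.29²/2)·0.75] / 0.2511 = [-0.2877 + 0.0465] / 0.2511 = -0.9602 ⇒ -0.96
N(d₁) = N(-0.96) = 0.1685
Δ_call = N(d₁) = 0.1685

0.1685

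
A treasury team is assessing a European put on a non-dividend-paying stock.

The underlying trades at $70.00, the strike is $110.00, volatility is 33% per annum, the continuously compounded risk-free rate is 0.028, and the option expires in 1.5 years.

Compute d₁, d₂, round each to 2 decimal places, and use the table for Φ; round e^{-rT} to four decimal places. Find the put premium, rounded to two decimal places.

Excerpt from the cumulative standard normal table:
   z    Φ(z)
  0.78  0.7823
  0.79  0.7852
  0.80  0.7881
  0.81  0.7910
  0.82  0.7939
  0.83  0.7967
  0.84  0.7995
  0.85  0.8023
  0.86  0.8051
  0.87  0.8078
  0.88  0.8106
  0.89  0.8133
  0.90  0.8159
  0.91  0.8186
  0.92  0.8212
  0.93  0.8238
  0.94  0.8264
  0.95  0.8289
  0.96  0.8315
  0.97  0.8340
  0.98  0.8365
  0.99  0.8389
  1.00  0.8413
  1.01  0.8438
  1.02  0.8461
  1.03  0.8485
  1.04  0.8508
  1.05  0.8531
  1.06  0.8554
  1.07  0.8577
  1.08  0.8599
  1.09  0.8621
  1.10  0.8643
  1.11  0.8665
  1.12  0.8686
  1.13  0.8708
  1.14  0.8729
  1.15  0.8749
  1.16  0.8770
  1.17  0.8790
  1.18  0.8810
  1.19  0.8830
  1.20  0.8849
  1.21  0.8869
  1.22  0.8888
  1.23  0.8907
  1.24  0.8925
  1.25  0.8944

$38.38

σ√T = 0.33 × 1.2247 = 0.4042
d₁ = [ln(70/110) + (0.028 + ½·0.33²)·1.5] / (σ√T) = (-0.4520 + 0.1237) / 0.4042 = -0.8123 ≈ -0.81
d₂ = -0.8123 − 0.4042 = -1.2165 ≈ -1.22
exp(−rT) = exp(−0.028·1.5) = 0.9589
P = 110·0.9589·N(1.22) − 70·N(0.81) = 110·0.9589·0.8888 − 70·0.7910 = 93.7497 − 55.3700 = 38.3797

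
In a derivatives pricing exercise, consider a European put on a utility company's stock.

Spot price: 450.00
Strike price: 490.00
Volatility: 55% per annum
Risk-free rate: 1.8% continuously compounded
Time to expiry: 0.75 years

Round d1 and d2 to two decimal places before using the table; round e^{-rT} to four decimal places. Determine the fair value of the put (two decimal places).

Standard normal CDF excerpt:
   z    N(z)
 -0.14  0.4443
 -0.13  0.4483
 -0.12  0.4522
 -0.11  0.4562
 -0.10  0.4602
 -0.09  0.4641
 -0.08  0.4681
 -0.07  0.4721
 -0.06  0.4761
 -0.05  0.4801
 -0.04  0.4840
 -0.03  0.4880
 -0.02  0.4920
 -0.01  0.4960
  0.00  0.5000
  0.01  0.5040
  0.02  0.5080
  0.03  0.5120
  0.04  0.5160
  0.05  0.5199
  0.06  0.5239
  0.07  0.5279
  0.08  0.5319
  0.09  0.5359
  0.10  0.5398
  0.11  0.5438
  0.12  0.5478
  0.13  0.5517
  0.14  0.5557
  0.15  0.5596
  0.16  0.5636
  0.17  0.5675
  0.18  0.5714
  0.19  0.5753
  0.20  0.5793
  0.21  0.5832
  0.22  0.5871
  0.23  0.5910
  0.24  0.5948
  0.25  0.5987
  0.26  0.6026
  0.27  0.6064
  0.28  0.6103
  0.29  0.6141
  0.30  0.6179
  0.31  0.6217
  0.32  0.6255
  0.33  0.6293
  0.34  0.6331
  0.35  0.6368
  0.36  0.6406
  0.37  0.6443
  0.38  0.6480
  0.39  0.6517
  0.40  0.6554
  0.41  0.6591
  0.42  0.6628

σ√T = 0.55 × 0.8660 = 0.4763
d₁ = [ln(450/490) + (0.018 + 0.55²/2)·0.75] / 0.4763 = [-0.0852 + 0.1269] / 0.4763 = 0.0877 ≈ 0.09
d₂ = d₁ − σ√T = 0.0877 − 0.4763 = -0.3886 ≈ -0.39
e^(−rT) = e^(−0.018·0.75) = 0.9866
N(−d₂) = N(0.39) = 0.6517;  N(−d₁) = N(-0.09) = 0.4641
P = 490·0.9866·0.6517 − 450·0.4641 = 315.0539 − 208.8450 = 106.2089

106.21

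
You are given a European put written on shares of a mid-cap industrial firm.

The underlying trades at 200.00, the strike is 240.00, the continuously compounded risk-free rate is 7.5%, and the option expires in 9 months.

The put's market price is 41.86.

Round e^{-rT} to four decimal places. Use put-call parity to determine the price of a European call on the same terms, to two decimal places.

14.99

exp(−rT) = exp(−0.075·0.75) = 0.9453
Put-call parity: C − P = S − K·e^(−rT) = 200 − 240·0.9453 = 200 − 226.8720 = -26.8720
C = P + (C − P) = 41.86 + (-26.8720) = 14.9880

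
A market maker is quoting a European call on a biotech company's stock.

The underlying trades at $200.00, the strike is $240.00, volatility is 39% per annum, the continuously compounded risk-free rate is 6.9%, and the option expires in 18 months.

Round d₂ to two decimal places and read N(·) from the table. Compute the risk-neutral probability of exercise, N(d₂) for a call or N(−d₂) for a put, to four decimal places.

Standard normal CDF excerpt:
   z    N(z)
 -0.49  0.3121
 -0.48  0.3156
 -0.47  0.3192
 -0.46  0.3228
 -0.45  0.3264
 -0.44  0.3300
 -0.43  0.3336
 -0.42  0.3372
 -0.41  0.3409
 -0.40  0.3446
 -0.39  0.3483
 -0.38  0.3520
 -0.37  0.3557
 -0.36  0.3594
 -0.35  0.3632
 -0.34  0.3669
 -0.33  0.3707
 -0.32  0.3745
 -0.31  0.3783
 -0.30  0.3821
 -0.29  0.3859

T = 1.5;  σ√T = 0.4777
d₁ = [ln(200/240) + (0.069 + 0.39²/2)·1.5] / 0.4777 = [-0.1823 + 0.2176] / 0.4777 = 0.0738 → 0.07
d₂ = d₁ − σ√T = 0.0738 − 0.4777 = -0.4038 → -0.40
Risk-neutral Pr[S_T > K] = N(d₂) = N(-0.40) = 0.3446

0.3446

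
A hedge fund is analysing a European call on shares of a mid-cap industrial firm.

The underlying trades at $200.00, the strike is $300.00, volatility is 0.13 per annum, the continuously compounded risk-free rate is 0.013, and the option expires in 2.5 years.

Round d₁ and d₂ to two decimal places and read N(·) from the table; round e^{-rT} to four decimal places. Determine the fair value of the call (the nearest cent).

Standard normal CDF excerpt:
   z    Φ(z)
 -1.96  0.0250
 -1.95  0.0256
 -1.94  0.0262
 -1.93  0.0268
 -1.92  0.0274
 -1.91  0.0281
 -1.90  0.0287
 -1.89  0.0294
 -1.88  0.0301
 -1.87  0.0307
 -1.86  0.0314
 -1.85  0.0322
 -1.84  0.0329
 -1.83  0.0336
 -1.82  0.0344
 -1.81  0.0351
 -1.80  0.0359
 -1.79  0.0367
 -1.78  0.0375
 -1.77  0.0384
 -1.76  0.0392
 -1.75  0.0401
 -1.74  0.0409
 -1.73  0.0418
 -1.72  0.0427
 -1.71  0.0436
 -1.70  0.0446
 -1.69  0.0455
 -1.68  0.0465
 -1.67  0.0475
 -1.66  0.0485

$0.76

T = 2.5;  σ√T = 0.2055
ln(S/K) + (r + σ²/2)T = ln(200/300) + (0.013 + 0.13²/2)·2.5 = -0.4055 + 0.0536 = -0.3518
d₁ = -0.3518 / 0.2055 = -1.7117 → -1.71
d₂ = d₁ − σ√T = -1.7117 − 0.2055 = -1.9173 → -1.92
e^(−rT) = e^(−0.013·2.5) = 0.9680
N(d₁) = N(-1.71) = 0.0436;  N(d₂) = N(-1.92) = 0.0274
C = 200·0.0436 − 300·0.9680·0.0274 = 8.7200 − 7.9570 = 0.7630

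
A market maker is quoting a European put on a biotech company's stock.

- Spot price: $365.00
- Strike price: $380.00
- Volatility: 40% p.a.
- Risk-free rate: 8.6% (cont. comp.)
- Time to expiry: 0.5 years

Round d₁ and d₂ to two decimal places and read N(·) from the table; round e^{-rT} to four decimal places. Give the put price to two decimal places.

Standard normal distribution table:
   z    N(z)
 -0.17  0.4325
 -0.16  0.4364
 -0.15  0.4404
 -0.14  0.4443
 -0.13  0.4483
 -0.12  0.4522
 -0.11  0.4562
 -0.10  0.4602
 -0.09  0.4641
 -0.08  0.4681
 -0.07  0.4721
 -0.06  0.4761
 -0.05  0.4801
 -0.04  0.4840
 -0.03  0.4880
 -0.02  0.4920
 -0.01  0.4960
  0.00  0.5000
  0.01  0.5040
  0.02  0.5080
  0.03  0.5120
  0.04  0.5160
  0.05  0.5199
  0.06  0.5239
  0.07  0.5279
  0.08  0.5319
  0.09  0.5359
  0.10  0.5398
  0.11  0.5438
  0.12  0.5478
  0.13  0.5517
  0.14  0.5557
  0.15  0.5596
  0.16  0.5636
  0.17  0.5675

σ√T = 0.4·√0.5 = 0.2828
d₁ = [ln(365/380) + (0.086 + ½·0.4²)·0.5] / (σ√T) = (-0.0403 + 0.0830) / 0.2828 = 0.1511 → 0.15
d₂ = 0.1511 − 0.2828 = -0.1318 → -0.13
exp(−rT) = exp(−0.086·0.5) = 0.9579
N(−d₂) = N(0.13) = 0.5517;  N(−d₁) = N(-0.15) = 0.4404
P = 380·0.9579·0.5517 − 365·0.4404 = 200.8199 − 160.7460 = 40.0739

$40.07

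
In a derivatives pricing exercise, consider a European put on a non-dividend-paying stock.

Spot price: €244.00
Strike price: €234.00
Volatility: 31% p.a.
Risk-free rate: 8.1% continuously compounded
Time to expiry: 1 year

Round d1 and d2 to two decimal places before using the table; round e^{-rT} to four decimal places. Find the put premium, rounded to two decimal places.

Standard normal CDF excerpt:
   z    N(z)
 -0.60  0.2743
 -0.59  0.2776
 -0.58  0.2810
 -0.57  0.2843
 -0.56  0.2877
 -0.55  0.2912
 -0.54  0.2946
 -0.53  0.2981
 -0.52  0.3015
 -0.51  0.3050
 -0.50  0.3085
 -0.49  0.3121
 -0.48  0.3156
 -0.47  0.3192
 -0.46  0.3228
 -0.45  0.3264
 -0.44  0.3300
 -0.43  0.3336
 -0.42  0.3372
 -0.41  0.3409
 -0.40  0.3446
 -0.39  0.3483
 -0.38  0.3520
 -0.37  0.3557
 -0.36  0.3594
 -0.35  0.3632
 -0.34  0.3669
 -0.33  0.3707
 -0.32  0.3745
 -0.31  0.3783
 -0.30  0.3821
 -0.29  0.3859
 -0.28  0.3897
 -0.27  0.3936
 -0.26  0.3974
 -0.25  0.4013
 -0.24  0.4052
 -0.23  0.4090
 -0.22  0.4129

€16.39

T = 1;  σ√T = 0.3100
ln(S/K) + (r + σ²/2)T = ln(244/234) + (0.081 + 0.31²/2)·1 = 0.0418 + 0.1290 = 0.1709
d₁ = 0.1709 / 0.3100 = 0.5513 → 0.55
d₂ = d₁ − σ√T = 0.5513 − 0.3100 = 0.2413 → 0.24
e^(−rT) = e^(−0.081·1) = 0.9222
N(−d₂) = N(-0.24) = 0.4052;  N(−d₁) = N(-0.55) = 0.2912
P = 234·0.9222·0.4052 − 244·0.2912 = 87.4401 − 71.0528 = 16.3873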